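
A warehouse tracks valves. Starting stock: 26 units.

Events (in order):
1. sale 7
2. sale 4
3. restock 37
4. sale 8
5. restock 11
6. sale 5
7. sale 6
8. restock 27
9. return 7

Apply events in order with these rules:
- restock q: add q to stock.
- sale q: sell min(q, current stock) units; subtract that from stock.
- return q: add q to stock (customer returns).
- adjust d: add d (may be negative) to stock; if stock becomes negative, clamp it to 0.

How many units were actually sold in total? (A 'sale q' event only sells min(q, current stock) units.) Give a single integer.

Processing events:
Start: stock = 26
  Event 1 (sale 7): sell min(7,26)=7. stock: 26 - 7 = 19. total_sold = 7
  Event 2 (sale 4): sell min(4,19)=4. stock: 19 - 4 = 15. total_sold = 11
  Event 3 (restock 37): 15 + 37 = 52
  Event 4 (sale 8): sell min(8,52)=8. stock: 52 - 8 = 44. total_sold = 19
  Event 5 (restock 11): 44 + 11 = 55
  Event 6 (sale 5): sell min(5,55)=5. stock: 55 - 5 = 50. total_sold = 24
  Event 7 (sale 6): sell min(6,50)=6. stock: 50 - 6 = 44. total_sold = 30
  Event 8 (restock 27): 44 + 27 = 71
  Event 9 (return 7): 71 + 7 = 78
Final: stock = 78, total_sold = 30

Answer: 30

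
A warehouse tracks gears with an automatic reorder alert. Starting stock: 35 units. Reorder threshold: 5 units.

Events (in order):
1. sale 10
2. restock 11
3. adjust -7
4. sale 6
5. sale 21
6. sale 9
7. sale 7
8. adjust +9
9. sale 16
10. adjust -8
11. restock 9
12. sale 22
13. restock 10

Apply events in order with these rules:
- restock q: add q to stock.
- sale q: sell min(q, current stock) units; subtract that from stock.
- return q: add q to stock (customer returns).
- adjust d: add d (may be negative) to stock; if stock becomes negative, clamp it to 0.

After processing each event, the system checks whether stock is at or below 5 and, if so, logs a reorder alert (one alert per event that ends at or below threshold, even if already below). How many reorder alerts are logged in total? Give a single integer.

Answer: 6

Derivation:
Processing events:
Start: stock = 35
  Event 1 (sale 10): sell min(10,35)=10. stock: 35 - 10 = 25. total_sold = 10
  Event 2 (restock 11): 25 + 11 = 36
  Event 3 (adjust -7): 36 + -7 = 29
  Event 4 (sale 6): sell min(6,29)=6. stock: 29 - 6 = 23. total_sold = 16
  Event 5 (sale 21): sell min(21,23)=21. stock: 23 - 21 = 2. total_sold = 37
  Event 6 (sale 9): sell min(9,2)=2. stock: 2 - 2 = 0. total_sold = 39
  Event 7 (sale 7): sell min(7,0)=0. stock: 0 - 0 = 0. total_sold = 39
  Event 8 (adjust +9): 0 + 9 = 9
  Event 9 (sale 16): sell min(16,9)=9. stock: 9 - 9 = 0. total_sold = 48
  Event 10 (adjust -8): 0 + -8 = 0 (clamped to 0)
  Event 11 (restock 9): 0 + 9 = 9
  Event 12 (sale 22): sell min(22,9)=9. stock: 9 - 9 = 0. total_sold = 57
  Event 13 (restock 10): 0 + 10 = 10
Final: stock = 10, total_sold = 57

Checking against threshold 5:
  After event 1: stock=25 > 5
  After event 2: stock=36 > 5
  After event 3: stock=29 > 5
  After event 4: stock=23 > 5
  After event 5: stock=2 <= 5 -> ALERT
  After event 6: stock=0 <= 5 -> ALERT
  After event 7: stock=0 <= 5 -> ALERT
  After event 8: stock=9 > 5
  After event 9: stock=0 <= 5 -> ALERT
  After event 10: stock=0 <= 5 -> ALERT
  After event 11: stock=9 > 5
  After event 12: stock=0 <= 5 -> ALERT
  After event 13: stock=10 > 5
Alert events: [5, 6, 7, 9, 10, 12]. Count = 6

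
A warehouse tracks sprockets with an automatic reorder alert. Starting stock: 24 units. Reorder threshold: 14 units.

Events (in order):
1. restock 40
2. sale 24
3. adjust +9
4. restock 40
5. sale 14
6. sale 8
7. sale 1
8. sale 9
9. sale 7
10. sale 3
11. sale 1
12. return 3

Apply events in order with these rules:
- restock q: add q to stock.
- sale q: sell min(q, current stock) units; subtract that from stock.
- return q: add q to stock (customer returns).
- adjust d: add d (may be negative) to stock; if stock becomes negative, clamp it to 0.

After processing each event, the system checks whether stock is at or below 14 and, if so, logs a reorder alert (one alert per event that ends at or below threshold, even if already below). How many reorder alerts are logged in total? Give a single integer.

Processing events:
Start: stock = 24
  Event 1 (restock 40): 24 + 40 = 64
  Event 2 (sale 24): sell min(24,64)=24. stock: 64 - 24 = 40. total_sold = 24
  Event 3 (adjust +9): 40 + 9 = 49
  Event 4 (restock 40): 49 + 40 = 89
  Event 5 (sale 14): sell min(14,89)=14. stock: 89 - 14 = 75. total_sold = 38
  Event 6 (sale 8): sell min(8,75)=8. stock: 75 - 8 = 67. total_sold = 46
  Event 7 (sale 1): sell min(1,67)=1. stock: 67 - 1 = 66. total_sold = 47
  Event 8 (sale 9): sell min(9,66)=9. stock: 66 - 9 = 57. total_sold = 56
  Event 9 (sale 7): sell min(7,57)=7. stock: 57 - 7 = 50. total_sold = 63
  Event 10 (sale 3): sell min(3,50)=3. stock: 50 - 3 = 47. total_sold = 66
  Event 11 (sale 1): sell min(1,47)=1. stock: 47 - 1 = 46. total_sold = 67
  Event 12 (return 3): 46 + 3 = 49
Final: stock = 49, total_sold = 67

Checking against threshold 14:
  After event 1: stock=64 > 14
  After event 2: stock=40 > 14
  After event 3: stock=49 > 14
  After event 4: stock=89 > 14
  After event 5: stock=75 > 14
  After event 6: stock=67 > 14
  After event 7: stock=66 > 14
  After event 8: stock=57 > 14
  After event 9: stock=50 > 14
  After event 10: stock=47 > 14
  After event 11: stock=46 > 14
  After event 12: stock=49 > 14
Alert events: []. Count = 0

Answer: 0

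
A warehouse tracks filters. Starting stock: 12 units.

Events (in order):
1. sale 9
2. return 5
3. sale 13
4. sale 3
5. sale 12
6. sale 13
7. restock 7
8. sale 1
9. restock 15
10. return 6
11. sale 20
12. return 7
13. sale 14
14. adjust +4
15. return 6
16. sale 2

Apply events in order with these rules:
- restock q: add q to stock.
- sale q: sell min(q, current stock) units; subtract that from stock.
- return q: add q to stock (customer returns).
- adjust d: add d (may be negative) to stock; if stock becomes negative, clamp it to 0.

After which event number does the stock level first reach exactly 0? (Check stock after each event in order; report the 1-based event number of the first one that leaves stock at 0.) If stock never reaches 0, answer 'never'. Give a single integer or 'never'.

Answer: 3

Derivation:
Processing events:
Start: stock = 12
  Event 1 (sale 9): sell min(9,12)=9. stock: 12 - 9 = 3. total_sold = 9
  Event 2 (return 5): 3 + 5 = 8
  Event 3 (sale 13): sell min(13,8)=8. stock: 8 - 8 = 0. total_sold = 17
  Event 4 (sale 3): sell min(3,0)=0. stock: 0 - 0 = 0. total_sold = 17
  Event 5 (sale 12): sell min(12,0)=0. stock: 0 - 0 = 0. total_sold = 17
  Event 6 (sale 13): sell min(13,0)=0. stock: 0 - 0 = 0. total_sold = 17
  Event 7 (restock 7): 0 + 7 = 7
  Event 8 (sale 1): sell min(1,7)=1. stock: 7 - 1 = 6. total_sold = 18
  Event 9 (restock 15): 6 + 15 = 21
  Event 10 (return 6): 21 + 6 = 27
  Event 11 (sale 20): sell min(20,27)=20. stock: 27 - 20 = 7. total_sold = 38
  Event 12 (return 7): 7 + 7 = 14
  Event 13 (sale 14): sell min(14,14)=14. stock: 14 - 14 = 0. total_sold = 52
  Event 14 (adjust +4): 0 + 4 = 4
  Event 15 (return 6): 4 + 6 = 10
  Event 16 (sale 2): sell min(2,10)=2. stock: 10 - 2 = 8. total_sold = 54
Final: stock = 8, total_sold = 54

First zero at event 3.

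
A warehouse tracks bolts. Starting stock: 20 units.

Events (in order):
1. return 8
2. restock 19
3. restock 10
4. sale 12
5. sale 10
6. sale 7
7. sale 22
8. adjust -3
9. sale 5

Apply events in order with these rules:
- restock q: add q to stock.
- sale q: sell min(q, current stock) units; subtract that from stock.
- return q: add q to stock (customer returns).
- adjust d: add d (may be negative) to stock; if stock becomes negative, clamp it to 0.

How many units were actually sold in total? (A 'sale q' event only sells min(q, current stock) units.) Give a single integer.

Answer: 54

Derivation:
Processing events:
Start: stock = 20
  Event 1 (return 8): 20 + 8 = 28
  Event 2 (restock 19): 28 + 19 = 47
  Event 3 (restock 10): 47 + 10 = 57
  Event 4 (sale 12): sell min(12,57)=12. stock: 57 - 12 = 45. total_sold = 12
  Event 5 (sale 10): sell min(10,45)=10. stock: 45 - 10 = 35. total_sold = 22
  Event 6 (sale 7): sell min(7,35)=7. stock: 35 - 7 = 28. total_sold = 29
  Event 7 (sale 22): sell min(22,28)=22. stock: 28 - 22 = 6. total_sold = 51
  Event 8 (adjust -3): 6 + -3 = 3
  Event 9 (sale 5): sell min(5,3)=3. stock: 3 - 3 = 0. total_sold = 54
Final: stock = 0, total_sold = 54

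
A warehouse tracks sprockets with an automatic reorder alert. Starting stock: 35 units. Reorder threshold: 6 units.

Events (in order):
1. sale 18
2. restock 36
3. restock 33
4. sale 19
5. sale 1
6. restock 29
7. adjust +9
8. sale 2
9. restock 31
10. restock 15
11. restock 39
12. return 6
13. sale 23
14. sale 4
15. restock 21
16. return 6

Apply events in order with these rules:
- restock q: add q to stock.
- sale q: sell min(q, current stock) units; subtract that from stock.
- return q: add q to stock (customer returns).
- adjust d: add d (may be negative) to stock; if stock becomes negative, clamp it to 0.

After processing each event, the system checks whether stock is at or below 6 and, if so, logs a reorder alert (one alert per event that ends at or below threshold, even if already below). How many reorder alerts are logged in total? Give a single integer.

Processing events:
Start: stock = 35
  Event 1 (sale 18): sell min(18,35)=18. stock: 35 - 18 = 17. total_sold = 18
  Event 2 (restock 36): 17 + 36 = 53
  Event 3 (restock 33): 53 + 33 = 86
  Event 4 (sale 19): sell min(19,86)=19. stock: 86 - 19 = 67. total_sold = 37
  Event 5 (sale 1): sell min(1,67)=1. stock: 67 - 1 = 66. total_sold = 38
  Event 6 (restock 29): 66 + 29 = 95
  Event 7 (adjust +9): 95 + 9 = 104
  Event 8 (sale 2): sell min(2,104)=2. stock: 104 - 2 = 102. total_sold = 40
  Event 9 (restock 31): 102 + 31 = 133
  Event 10 (restock 15): 133 + 15 = 148
  Event 11 (restock 39): 148 + 39 = 187
  Event 12 (return 6): 187 + 6 = 193
  Event 13 (sale 23): sell min(23,193)=23. stock: 193 - 23 = 170. total_sold = 63
  Event 14 (sale 4): sell min(4,170)=4. stock: 170 - 4 = 166. total_sold = 67
  Event 15 (restock 21): 166 + 21 = 187
  Event 16 (return 6): 187 + 6 = 193
Final: stock = 193, total_sold = 67

Checking against threshold 6:
  After event 1: stock=17 > 6
  After event 2: stock=53 > 6
  After event 3: stock=86 > 6
  After event 4: stock=67 > 6
  After event 5: stock=66 > 6
  After event 6: stock=95 > 6
  After event 7: stock=104 > 6
  After event 8: stock=102 > 6
  After event 9: stock=133 > 6
  After event 10: stock=148 > 6
  After event 11: stock=187 > 6
  After event 12: stock=193 > 6
  After event 13: stock=170 > 6
  After event 14: stock=166 > 6
  After event 15: stock=187 > 6
  After event 16: stock=193 > 6
Alert events: []. Count = 0

Answer: 0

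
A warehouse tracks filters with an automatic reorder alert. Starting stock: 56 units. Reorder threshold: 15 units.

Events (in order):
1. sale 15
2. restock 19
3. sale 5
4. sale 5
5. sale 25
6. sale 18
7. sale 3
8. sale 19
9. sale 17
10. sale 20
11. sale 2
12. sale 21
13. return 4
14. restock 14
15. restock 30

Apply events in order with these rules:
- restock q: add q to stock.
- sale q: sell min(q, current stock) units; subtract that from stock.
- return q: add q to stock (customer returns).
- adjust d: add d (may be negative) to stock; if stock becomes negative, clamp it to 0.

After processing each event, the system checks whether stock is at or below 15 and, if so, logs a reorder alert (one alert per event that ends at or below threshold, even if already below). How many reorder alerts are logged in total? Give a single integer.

Answer: 8

Derivation:
Processing events:
Start: stock = 56
  Event 1 (sale 15): sell min(15,56)=15. stock: 56 - 15 = 41. total_sold = 15
  Event 2 (restock 19): 41 + 19 = 60
  Event 3 (sale 5): sell min(5,60)=5. stock: 60 - 5 = 55. total_sold = 20
  Event 4 (sale 5): sell min(5,55)=5. stock: 55 - 5 = 50. total_sold = 25
  Event 5 (sale 25): sell min(25,50)=25. stock: 50 - 25 = 25. total_sold = 50
  Event 6 (sale 18): sell min(18,25)=18. stock: 25 - 18 = 7. total_sold = 68
  Event 7 (sale 3): sell min(3,7)=3. stock: 7 - 3 = 4. total_sold = 71
  Event 8 (sale 19): sell min(19,4)=4. stock: 4 - 4 = 0. total_sold = 75
  Event 9 (sale 17): sell min(17,0)=0. stock: 0 - 0 = 0. total_sold = 75
  Event 10 (sale 20): sell min(20,0)=0. stock: 0 - 0 = 0. total_sold = 75
  Event 11 (sale 2): sell min(2,0)=0. stock: 0 - 0 = 0. total_sold = 75
  Event 12 (sale 21): sell min(21,0)=0. stock: 0 - 0 = 0. total_sold = 75
  Event 13 (return 4): 0 + 4 = 4
  Event 14 (restock 14): 4 + 14 = 18
  Event 15 (restock 30): 18 + 30 = 48
Final: stock = 48, total_sold = 75

Checking against threshold 15:
  After event 1: stock=41 > 15
  After event 2: stock=60 > 15
  After event 3: stock=55 > 15
  After event 4: stock=50 > 15
  After event 5: stock=25 > 15
  After event 6: stock=7 <= 15 -> ALERT
  After event 7: stock=4 <= 15 -> ALERT
  After event 8: stock=0 <= 15 -> ALERT
  After event 9: stock=0 <= 15 -> ALERT
  After event 10: stock=0 <= 15 -> ALERT
  After event 11: stock=0 <= 15 -> ALERT
  After event 12: stock=0 <= 15 -> ALERT
  After event 13: stock=4 <= 15 -> ALERT
  After event 14: stock=18 > 15
  After event 15: stock=48 > 15
Alert events: [6, 7, 8, 9, 10, 11, 12, 13]. Count = 8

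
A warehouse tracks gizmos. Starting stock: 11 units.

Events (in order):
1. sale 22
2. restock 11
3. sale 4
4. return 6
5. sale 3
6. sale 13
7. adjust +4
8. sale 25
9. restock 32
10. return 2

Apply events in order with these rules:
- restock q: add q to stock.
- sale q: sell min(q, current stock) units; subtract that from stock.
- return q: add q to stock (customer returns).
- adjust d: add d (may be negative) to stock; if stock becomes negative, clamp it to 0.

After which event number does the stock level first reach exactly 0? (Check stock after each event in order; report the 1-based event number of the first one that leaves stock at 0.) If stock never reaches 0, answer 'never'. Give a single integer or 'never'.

Processing events:
Start: stock = 11
  Event 1 (sale 22): sell min(22,11)=11. stock: 11 - 11 = 0. total_sold = 11
  Event 2 (restock 11): 0 + 11 = 11
  Event 3 (sale 4): sell min(4,11)=4. stock: 11 - 4 = 7. total_sold = 15
  Event 4 (return 6): 7 + 6 = 13
  Event 5 (sale 3): sell min(3,13)=3. stock: 13 - 3 = 10. total_sold = 18
  Event 6 (sale 13): sell min(13,10)=10. stock: 10 - 10 = 0. total_sold = 28
  Event 7 (adjust +4): 0 + 4 = 4
  Event 8 (sale 25): sell min(25,4)=4. stock: 4 - 4 = 0. total_sold = 32
  Event 9 (restock 32): 0 + 32 = 32
  Event 10 (return 2): 32 + 2 = 34
Final: stock = 34, total_sold = 32

First zero at event 1.

Answer: 1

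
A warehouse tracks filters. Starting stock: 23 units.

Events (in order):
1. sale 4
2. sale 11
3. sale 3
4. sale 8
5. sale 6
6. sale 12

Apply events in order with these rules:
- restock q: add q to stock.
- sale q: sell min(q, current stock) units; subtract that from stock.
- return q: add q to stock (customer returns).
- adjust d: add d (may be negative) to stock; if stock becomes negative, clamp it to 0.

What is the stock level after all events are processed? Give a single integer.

Answer: 0

Derivation:
Processing events:
Start: stock = 23
  Event 1 (sale 4): sell min(4,23)=4. stock: 23 - 4 = 19. total_sold = 4
  Event 2 (sale 11): sell min(11,19)=11. stock: 19 - 11 = 8. total_sold = 15
  Event 3 (sale 3): sell min(3,8)=3. stock: 8 - 3 = 5. total_sold = 18
  Event 4 (sale 8): sell min(8,5)=5. stock: 5 - 5 = 0. total_sold = 23
  Event 5 (sale 6): sell min(6,0)=0. stock: 0 - 0 = 0. total_sold = 23
  Event 6 (sale 12): sell min(12,0)=0. stock: 0 - 0 = 0. total_sold = 23
Final: stock = 0, total_sold = 23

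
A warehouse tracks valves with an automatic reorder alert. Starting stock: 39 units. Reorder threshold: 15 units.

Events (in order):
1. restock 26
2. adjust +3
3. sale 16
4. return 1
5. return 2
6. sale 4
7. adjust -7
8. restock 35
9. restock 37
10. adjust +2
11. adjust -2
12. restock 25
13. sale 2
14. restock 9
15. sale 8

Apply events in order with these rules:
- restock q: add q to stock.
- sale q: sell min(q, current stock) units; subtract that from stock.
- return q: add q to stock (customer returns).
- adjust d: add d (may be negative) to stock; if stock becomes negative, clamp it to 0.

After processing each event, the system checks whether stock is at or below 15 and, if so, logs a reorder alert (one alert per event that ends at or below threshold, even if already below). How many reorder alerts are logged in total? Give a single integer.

Answer: 0

Derivation:
Processing events:
Start: stock = 39
  Event 1 (restock 26): 39 + 26 = 65
  Event 2 (adjust +3): 65 + 3 = 68
  Event 3 (sale 16): sell min(16,68)=16. stock: 68 - 16 = 52. total_sold = 16
  Event 4 (return 1): 52 + 1 = 53
  Event 5 (return 2): 53 + 2 = 55
  Event 6 (sale 4): sell min(4,55)=4. stock: 55 - 4 = 51. total_sold = 20
  Event 7 (adjust -7): 51 + -7 = 44
  Event 8 (restock 35): 44 + 35 = 79
  Event 9 (restock 37): 79 + 37 = 116
  Event 10 (adjust +2): 116 + 2 = 118
  Event 11 (adjust -2): 118 + -2 = 116
  Event 12 (restock 25): 116 + 25 = 141
  Event 13 (sale 2): sell min(2,141)=2. stock: 141 - 2 = 139. total_sold = 22
  Event 14 (restock 9): 139 + 9 = 148
  Event 15 (sale 8): sell min(8,148)=8. stock: 148 - 8 = 140. total_sold = 30
Final: stock = 140, total_sold = 30

Checking against threshold 15:
  After event 1: stock=65 > 15
  After event 2: stock=68 > 15
  After event 3: stock=52 > 15
  After event 4: stock=53 > 15
  After event 5: stock=55 > 15
  After event 6: stock=51 > 15
  After event 7: stock=44 > 15
  After event 8: stock=79 > 15
  After event 9: stock=116 > 15
  After event 10: stock=118 > 15
  After event 11: stock=116 > 15
  After event 12: stock=141 > 15
  After event 13: stock=139 > 15
  After event 14: stock=148 > 15
  After event 15: stock=140 > 15
Alert events: []. Count = 0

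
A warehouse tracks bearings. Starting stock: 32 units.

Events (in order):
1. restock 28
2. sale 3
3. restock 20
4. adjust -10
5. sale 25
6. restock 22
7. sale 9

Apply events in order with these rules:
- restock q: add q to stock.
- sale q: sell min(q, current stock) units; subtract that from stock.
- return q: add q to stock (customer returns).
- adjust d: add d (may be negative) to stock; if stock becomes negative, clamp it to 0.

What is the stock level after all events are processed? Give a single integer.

Answer: 55

Derivation:
Processing events:
Start: stock = 32
  Event 1 (restock 28): 32 + 28 = 60
  Event 2 (sale 3): sell min(3,60)=3. stock: 60 - 3 = 57. total_sold = 3
  Event 3 (restock 20): 57 + 20 = 77
  Event 4 (adjust -10): 77 + -10 = 67
  Event 5 (sale 25): sell min(25,67)=25. stock: 67 - 25 = 42. total_sold = 28
  Event 6 (restock 22): 42 + 22 = 64
  Event 7 (sale 9): sell min(9,64)=9. stock: 64 - 9 = 55. total_sold = 37
Final: stock = 55, total_sold = 37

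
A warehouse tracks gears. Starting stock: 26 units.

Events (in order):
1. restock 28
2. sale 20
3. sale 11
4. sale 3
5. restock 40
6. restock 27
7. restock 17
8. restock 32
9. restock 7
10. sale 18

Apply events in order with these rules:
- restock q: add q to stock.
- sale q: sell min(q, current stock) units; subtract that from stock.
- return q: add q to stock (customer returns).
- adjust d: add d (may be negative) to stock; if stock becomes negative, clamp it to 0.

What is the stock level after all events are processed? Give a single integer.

Answer: 125

Derivation:
Processing events:
Start: stock = 26
  Event 1 (restock 28): 26 + 28 = 54
  Event 2 (sale 20): sell min(20,54)=20. stock: 54 - 20 = 34. total_sold = 20
  Event 3 (sale 11): sell min(11,34)=11. stock: 34 - 11 = 23. total_sold = 31
  Event 4 (sale 3): sell min(3,23)=3. stock: 23 - 3 = 20. total_sold = 34
  Event 5 (restock 40): 20 + 40 = 60
  Event 6 (restock 27): 60 + 27 = 87
  Event 7 (restock 17): 87 + 17 = 104
  Event 8 (restock 32): 104 + 32 = 136
  Event 9 (restock 7): 136 + 7 = 143
  Event 10 (sale 18): sell min(18,143)=18. stock: 143 - 18 = 125. total_sold = 52
Final: stock = 125, total_sold = 52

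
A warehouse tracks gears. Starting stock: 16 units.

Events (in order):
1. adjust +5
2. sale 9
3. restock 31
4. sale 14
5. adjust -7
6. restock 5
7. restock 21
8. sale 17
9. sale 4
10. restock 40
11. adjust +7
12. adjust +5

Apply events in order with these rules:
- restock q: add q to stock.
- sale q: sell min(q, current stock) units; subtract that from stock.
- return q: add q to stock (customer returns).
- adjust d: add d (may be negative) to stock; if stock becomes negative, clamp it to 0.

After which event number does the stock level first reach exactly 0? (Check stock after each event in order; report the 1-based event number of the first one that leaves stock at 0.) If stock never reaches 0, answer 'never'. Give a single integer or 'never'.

Processing events:
Start: stock = 16
  Event 1 (adjust +5): 16 + 5 = 21
  Event 2 (sale 9): sell min(9,21)=9. stock: 21 - 9 = 12. total_sold = 9
  Event 3 (restock 31): 12 + 31 = 43
  Event 4 (sale 14): sell min(14,43)=14. stock: 43 - 14 = 29. total_sold = 23
  Event 5 (adjust -7): 29 + -7 = 22
  Event 6 (restock 5): 22 + 5 = 27
  Event 7 (restock 21): 27 + 21 = 48
  Event 8 (sale 17): sell min(17,48)=17. stock: 48 - 17 = 31. total_sold = 40
  Event 9 (sale 4): sell min(4,31)=4. stock: 31 - 4 = 27. total_sold = 44
  Event 10 (restock 40): 27 + 40 = 67
  Event 11 (adjust +7): 67 + 7 = 74
  Event 12 (adjust +5): 74 + 5 = 79
Final: stock = 79, total_sold = 44

Stock never reaches 0.

Answer: never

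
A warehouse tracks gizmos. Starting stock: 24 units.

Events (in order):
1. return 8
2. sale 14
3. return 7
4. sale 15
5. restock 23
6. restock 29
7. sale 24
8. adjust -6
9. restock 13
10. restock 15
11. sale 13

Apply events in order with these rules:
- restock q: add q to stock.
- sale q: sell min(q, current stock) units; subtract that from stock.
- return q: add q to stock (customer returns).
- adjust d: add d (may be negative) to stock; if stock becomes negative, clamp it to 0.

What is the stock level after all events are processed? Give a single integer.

Answer: 47

Derivation:
Processing events:
Start: stock = 24
  Event 1 (return 8): 24 + 8 = 32
  Event 2 (sale 14): sell min(14,32)=14. stock: 32 - 14 = 18. total_sold = 14
  Event 3 (return 7): 18 + 7 = 25
  Event 4 (sale 15): sell min(15,25)=15. stock: 25 - 15 = 10. total_sold = 29
  Event 5 (restock 23): 10 + 23 = 33
  Event 6 (restock 29): 33 + 29 = 62
  Event 7 (sale 24): sell min(24,62)=24. stock: 62 - 24 = 38. total_sold = 53
  Event 8 (adjust -6): 38 + -6 = 32
  Event 9 (restock 13): 32 + 13 = 45
  Event 10 (restock 15): 45 + 15 = 60
  Event 11 (sale 13): sell min(13,60)=13. stock: 60 - 13 = 47. total_sold = 66
Final: stock = 47, total_sold = 66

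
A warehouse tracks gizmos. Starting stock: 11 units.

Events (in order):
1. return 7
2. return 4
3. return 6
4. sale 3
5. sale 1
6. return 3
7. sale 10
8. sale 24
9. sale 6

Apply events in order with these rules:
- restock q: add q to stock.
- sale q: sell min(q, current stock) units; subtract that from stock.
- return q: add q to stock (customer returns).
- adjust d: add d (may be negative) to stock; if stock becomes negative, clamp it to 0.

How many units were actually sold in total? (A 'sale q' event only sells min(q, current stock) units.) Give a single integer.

Answer: 31

Derivation:
Processing events:
Start: stock = 11
  Event 1 (return 7): 11 + 7 = 18
  Event 2 (return 4): 18 + 4 = 22
  Event 3 (return 6): 22 + 6 = 28
  Event 4 (sale 3): sell min(3,28)=3. stock: 28 - 3 = 25. total_sold = 3
  Event 5 (sale 1): sell min(1,25)=1. stock: 25 - 1 = 24. total_sold = 4
  Event 6 (return 3): 24 + 3 = 27
  Event 7 (sale 10): sell min(10,27)=10. stock: 27 - 10 = 17. total_sold = 14
  Event 8 (sale 24): sell min(24,17)=17. stock: 17 - 17 = 0. total_sold = 31
  Event 9 (sale 6): sell min(6,0)=0. stock: 0 - 0 = 0. total_sold = 31
Final: stock = 0, total_sold = 31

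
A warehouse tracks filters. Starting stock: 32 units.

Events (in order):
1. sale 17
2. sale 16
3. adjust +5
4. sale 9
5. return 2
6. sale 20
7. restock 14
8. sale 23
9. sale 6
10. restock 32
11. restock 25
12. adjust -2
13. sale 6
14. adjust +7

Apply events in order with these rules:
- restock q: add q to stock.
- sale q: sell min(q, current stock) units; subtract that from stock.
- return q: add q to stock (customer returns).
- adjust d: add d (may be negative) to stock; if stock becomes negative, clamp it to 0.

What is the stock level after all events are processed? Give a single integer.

Answer: 56

Derivation:
Processing events:
Start: stock = 32
  Event 1 (sale 17): sell min(17,32)=17. stock: 32 - 17 = 15. total_sold = 17
  Event 2 (sale 16): sell min(16,15)=15. stock: 15 - 15 = 0. total_sold = 32
  Event 3 (adjust +5): 0 + 5 = 5
  Event 4 (sale 9): sell min(9,5)=5. stock: 5 - 5 = 0. total_sold = 37
  Event 5 (return 2): 0 + 2 = 2
  Event 6 (sale 20): sell min(20,2)=2. stock: 2 - 2 = 0. total_sold = 39
  Event 7 (restock 14): 0 + 14 = 14
  Event 8 (sale 23): sell min(23,14)=14. stock: 14 - 14 = 0. total_sold = 53
  Event 9 (sale 6): sell min(6,0)=0. stock: 0 - 0 = 0. total_sold = 53
  Event 10 (restock 32): 0 + 32 = 32
  Event 11 (restock 25): 32 + 25 = 57
  Event 12 (adjust -2): 57 + -2 = 55
  Event 13 (sale 6): sell min(6,55)=6. stock: 55 - 6 = 49. total_sold = 59
  Event 14 (adjust +7): 49 + 7 = 56
Final: stock = 56, total_sold = 59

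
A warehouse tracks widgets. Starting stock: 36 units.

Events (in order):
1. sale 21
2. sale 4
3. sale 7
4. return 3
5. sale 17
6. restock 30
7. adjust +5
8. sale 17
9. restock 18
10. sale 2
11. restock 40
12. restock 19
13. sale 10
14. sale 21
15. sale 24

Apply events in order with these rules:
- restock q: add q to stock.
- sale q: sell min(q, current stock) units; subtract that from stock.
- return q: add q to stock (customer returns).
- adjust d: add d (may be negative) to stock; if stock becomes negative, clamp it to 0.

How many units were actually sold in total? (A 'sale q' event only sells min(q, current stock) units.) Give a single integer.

Processing events:
Start: stock = 36
  Event 1 (sale 21): sell min(21,36)=21. stock: 36 - 21 = 15. total_sold = 21
  Event 2 (sale 4): sell min(4,15)=4. stock: 15 - 4 = 11. total_sold = 25
  Event 3 (sale 7): sell min(7,11)=7. stock: 11 - 7 = 4. total_sold = 32
  Event 4 (return 3): 4 + 3 = 7
  Event 5 (sale 17): sell min(17,7)=7. stock: 7 - 7 = 0. total_sold = 39
  Event 6 (restock 30): 0 + 30 = 30
  Event 7 (adjust +5): 30 + 5 = 35
  Event 8 (sale 17): sell min(17,35)=17. stock: 35 - 17 = 18. total_sold = 56
  Event 9 (restock 18): 18 + 18 = 36
  Event 10 (sale 2): sell min(2,36)=2. stock: 36 - 2 = 34. total_sold = 58
  Event 11 (restock 40): 34 + 40 = 74
  Event 12 (restock 19): 74 + 19 = 93
  Event 13 (sale 10): sell min(10,93)=10. stock: 93 - 10 = 83. total_sold = 68
  Event 14 (sale 21): sell min(21,83)=21. stock: 83 - 21 = 62. total_sold = 89
  Event 15 (sale 24): sell min(24,62)=24. stock: 62 - 24 = 38. total_sold = 113
Final: stock = 38, total_sold = 113

Answer: 113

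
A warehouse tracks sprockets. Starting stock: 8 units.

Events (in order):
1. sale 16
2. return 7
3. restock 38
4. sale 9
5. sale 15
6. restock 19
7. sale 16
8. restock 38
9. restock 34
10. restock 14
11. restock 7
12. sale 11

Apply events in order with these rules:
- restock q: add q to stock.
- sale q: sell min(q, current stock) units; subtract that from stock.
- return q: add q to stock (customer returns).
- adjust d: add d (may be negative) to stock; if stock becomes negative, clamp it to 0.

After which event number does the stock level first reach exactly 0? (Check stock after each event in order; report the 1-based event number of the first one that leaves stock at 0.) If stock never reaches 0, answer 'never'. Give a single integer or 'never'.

Answer: 1

Derivation:
Processing events:
Start: stock = 8
  Event 1 (sale 16): sell min(16,8)=8. stock: 8 - 8 = 0. total_sold = 8
  Event 2 (return 7): 0 + 7 = 7
  Event 3 (restock 38): 7 + 38 = 45
  Event 4 (sale 9): sell min(9,45)=9. stock: 45 - 9 = 36. total_sold = 17
  Event 5 (sale 15): sell min(15,36)=15. stock: 36 - 15 = 21. total_sold = 32
  Event 6 (restock 19): 21 + 19 = 40
  Event 7 (sale 16): sell min(16,40)=16. stock: 40 - 16 = 24. total_sold = 48
  Event 8 (restock 38): 24 + 38 = 62
  Event 9 (restock 34): 62 + 34 = 96
  Event 10 (restock 14): 96 + 14 = 110
  Event 11 (restock 7): 110 + 7 = 117
  Event 12 (sale 11): sell min(11,117)=11. stock: 117 - 11 = 106. total_sold = 59
Final: stock = 106, total_sold = 59

First zero at event 1.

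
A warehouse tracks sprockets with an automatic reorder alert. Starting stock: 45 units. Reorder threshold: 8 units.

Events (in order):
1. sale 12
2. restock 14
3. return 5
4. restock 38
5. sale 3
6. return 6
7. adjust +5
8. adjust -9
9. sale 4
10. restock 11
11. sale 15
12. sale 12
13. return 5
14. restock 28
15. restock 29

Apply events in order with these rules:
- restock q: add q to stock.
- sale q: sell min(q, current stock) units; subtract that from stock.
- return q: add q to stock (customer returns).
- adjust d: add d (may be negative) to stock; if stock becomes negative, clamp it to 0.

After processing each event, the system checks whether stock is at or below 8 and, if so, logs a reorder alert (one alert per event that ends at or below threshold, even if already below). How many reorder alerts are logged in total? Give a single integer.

Answer: 0

Derivation:
Processing events:
Start: stock = 45
  Event 1 (sale 12): sell min(12,45)=12. stock: 45 - 12 = 33. total_sold = 12
  Event 2 (restock 14): 33 + 14 = 47
  Event 3 (return 5): 47 + 5 = 52
  Event 4 (restock 38): 52 + 38 = 90
  Event 5 (sale 3): sell min(3,90)=3. stock: 90 - 3 = 87. total_sold = 15
  Event 6 (return 6): 87 + 6 = 93
  Event 7 (adjust +5): 93 + 5 = 98
  Event 8 (adjust -9): 98 + -9 = 89
  Event 9 (sale 4): sell min(4,89)=4. stock: 89 - 4 = 85. total_sold = 19
  Event 10 (restock 11): 85 + 11 = 96
  Event 11 (sale 15): sell min(15,96)=15. stock: 96 - 15 = 81. total_sold = 34
  Event 12 (sale 12): sell min(12,81)=12. stock: 81 - 12 = 69. total_sold = 46
  Event 13 (return 5): 69 + 5 = 74
  Event 14 (restock 28): 74 + 28 = 102
  Event 15 (restock 29): 102 + 29 = 131
Final: stock = 131, total_sold = 46

Checking against threshold 8:
  After event 1: stock=33 > 8
  After event 2: stock=47 > 8
  After event 3: stock=52 > 8
  After event 4: stock=90 > 8
  After event 5: stock=87 > 8
  After event 6: stock=93 > 8
  After event 7: stock=98 > 8
  After event 8: stock=89 > 8
  After event 9: stock=85 > 8
  After event 10: stock=96 > 8
  After event 11: stock=81 > 8
  After event 12: stock=69 > 8
  After event 13: stock=74 > 8
  After event 14: stock=102 > 8
  After event 15: stock=131 > 8
Alert events: []. Count = 0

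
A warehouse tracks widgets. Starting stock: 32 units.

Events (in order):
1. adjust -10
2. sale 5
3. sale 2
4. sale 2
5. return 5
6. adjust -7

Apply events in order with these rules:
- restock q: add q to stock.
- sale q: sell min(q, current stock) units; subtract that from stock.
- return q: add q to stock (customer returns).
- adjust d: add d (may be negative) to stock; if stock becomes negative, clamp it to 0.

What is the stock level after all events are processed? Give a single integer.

Processing events:
Start: stock = 32
  Event 1 (adjust -10): 32 + -10 = 22
  Event 2 (sale 5): sell min(5,22)=5. stock: 22 - 5 = 17. total_sold = 5
  Event 3 (sale 2): sell min(2,17)=2. stock: 17 - 2 = 15. total_sold = 7
  Event 4 (sale 2): sell min(2,15)=2. stock: 15 - 2 = 13. total_sold = 9
  Event 5 (return 5): 13 + 5 = 18
  Event 6 (adjust -7): 18 + -7 = 11
Final: stock = 11, total_sold = 9

Answer: 11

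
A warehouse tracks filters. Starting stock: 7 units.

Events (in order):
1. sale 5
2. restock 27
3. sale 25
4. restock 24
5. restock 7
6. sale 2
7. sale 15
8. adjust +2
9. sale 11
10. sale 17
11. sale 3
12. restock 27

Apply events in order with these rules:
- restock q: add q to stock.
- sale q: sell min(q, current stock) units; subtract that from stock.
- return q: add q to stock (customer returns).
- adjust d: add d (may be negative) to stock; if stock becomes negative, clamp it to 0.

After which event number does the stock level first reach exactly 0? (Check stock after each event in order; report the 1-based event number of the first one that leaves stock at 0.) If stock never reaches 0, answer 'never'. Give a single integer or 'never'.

Answer: 10

Derivation:
Processing events:
Start: stock = 7
  Event 1 (sale 5): sell min(5,7)=5. stock: 7 - 5 = 2. total_sold = 5
  Event 2 (restock 27): 2 + 27 = 29
  Event 3 (sale 25): sell min(25,29)=25. stock: 29 - 25 = 4. total_sold = 30
  Event 4 (restock 24): 4 + 24 = 28
  Event 5 (restock 7): 28 + 7 = 35
  Event 6 (sale 2): sell min(2,35)=2. stock: 35 - 2 = 33. total_sold = 32
  Event 7 (sale 15): sell min(15,33)=15. stock: 33 - 15 = 18. total_sold = 47
  Event 8 (adjust +2): 18 + 2 = 20
  Event 9 (sale 11): sell min(11,20)=11. stock: 20 - 11 = 9. total_sold = 58
  Event 10 (sale 17): sell min(17,9)=9. stock: 9 - 9 = 0. total_sold = 67
  Event 11 (sale 3): sell min(3,0)=0. stock: 0 - 0 = 0. total_sold = 67
  Event 12 (restock 27): 0 + 27 = 27
Final: stock = 27, total_sold = 67

First zero at event 10.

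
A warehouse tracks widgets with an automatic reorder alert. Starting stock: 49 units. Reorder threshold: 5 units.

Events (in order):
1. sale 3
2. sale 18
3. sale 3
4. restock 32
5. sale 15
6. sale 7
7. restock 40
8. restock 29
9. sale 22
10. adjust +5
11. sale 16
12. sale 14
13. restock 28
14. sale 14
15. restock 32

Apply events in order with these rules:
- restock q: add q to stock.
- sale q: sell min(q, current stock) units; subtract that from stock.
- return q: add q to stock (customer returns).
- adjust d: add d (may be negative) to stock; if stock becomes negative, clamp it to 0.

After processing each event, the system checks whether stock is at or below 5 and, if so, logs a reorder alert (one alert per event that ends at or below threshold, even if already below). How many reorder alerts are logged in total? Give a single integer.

Answer: 0

Derivation:
Processing events:
Start: stock = 49
  Event 1 (sale 3): sell min(3,49)=3. stock: 49 - 3 = 46. total_sold = 3
  Event 2 (sale 18): sell min(18,46)=18. stock: 46 - 18 = 28. total_sold = 21
  Event 3 (sale 3): sell min(3,28)=3. stock: 28 - 3 = 25. total_sold = 24
  Event 4 (restock 32): 25 + 32 = 57
  Event 5 (sale 15): sell min(15,57)=15. stock: 57 - 15 = 42. total_sold = 39
  Event 6 (sale 7): sell min(7,42)=7. stock: 42 - 7 = 35. total_sold = 46
  Event 7 (restock 40): 35 + 40 = 75
  Event 8 (restock 29): 75 + 29 = 104
  Event 9 (sale 22): sell min(22,104)=22. stock: 104 - 22 = 82. total_sold = 68
  Event 10 (adjust +5): 82 + 5 = 87
  Event 11 (sale 16): sell min(16,87)=16. stock: 87 - 16 = 71. total_sold = 84
  Event 12 (sale 14): sell min(14,71)=14. stock: 71 - 14 = 57. total_sold = 98
  Event 13 (restock 28): 57 + 28 = 85
  Event 14 (sale 14): sell min(14,85)=14. stock: 85 - 14 = 71. total_sold = 112
  Event 15 (restock 32): 71 + 32 = 103
Final: stock = 103, total_sold = 112

Checking against threshold 5:
  After event 1: stock=46 > 5
  After event 2: stock=28 > 5
  After event 3: stock=25 > 5
  After event 4: stock=57 > 5
  After event 5: stock=42 > 5
  After event 6: stock=35 > 5
  After event 7: stock=75 > 5
  After event 8: stock=104 > 5
  After event 9: stock=82 > 5
  After event 10: stock=87 > 5
  After event 11: stock=71 > 5
  After event 12: stock=57 > 5
  After event 13: stock=85 > 5
  After event 14: stock=71 > 5
  After event 15: stock=103 > 5
Alert events: []. Count = 0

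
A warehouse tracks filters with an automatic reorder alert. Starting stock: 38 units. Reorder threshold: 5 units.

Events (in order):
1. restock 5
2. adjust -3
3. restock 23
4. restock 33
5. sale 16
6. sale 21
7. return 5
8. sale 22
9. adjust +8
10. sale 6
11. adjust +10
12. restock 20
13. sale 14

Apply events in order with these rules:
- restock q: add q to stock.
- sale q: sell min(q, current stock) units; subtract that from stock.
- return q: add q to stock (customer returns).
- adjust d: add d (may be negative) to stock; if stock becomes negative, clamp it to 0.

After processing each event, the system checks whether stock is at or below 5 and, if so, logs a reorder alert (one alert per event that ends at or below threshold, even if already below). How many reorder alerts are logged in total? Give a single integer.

Answer: 0

Derivation:
Processing events:
Start: stock = 38
  Event 1 (restock 5): 38 + 5 = 43
  Event 2 (adjust -3): 43 + -3 = 40
  Event 3 (restock 23): 40 + 23 = 63
  Event 4 (restock 33): 63 + 33 = 96
  Event 5 (sale 16): sell min(16,96)=16. stock: 96 - 16 = 80. total_sold = 16
  Event 6 (sale 21): sell min(21,80)=21. stock: 80 - 21 = 59. total_sold = 37
  Event 7 (return 5): 59 + 5 = 64
  Event 8 (sale 22): sell min(22,64)=22. stock: 64 - 22 = 42. total_sold = 59
  Event 9 (adjust +8): 42 + 8 = 50
  Event 10 (sale 6): sell min(6,50)=6. stock: 50 - 6 = 44. total_sold = 65
  Event 11 (adjust +10): 44 + 10 = 54
  Event 12 (restock 20): 54 + 20 = 74
  Event 13 (sale 14): sell min(14,74)=14. stock: 74 - 14 = 60. total_sold = 79
Final: stock = 60, total_sold = 79

Checking against threshold 5:
  After event 1: stock=43 > 5
  After event 2: stock=40 > 5
  After event 3: stock=63 > 5
  After event 4: stock=96 > 5
  After event 5: stock=80 > 5
  After event 6: stock=59 > 5
  After event 7: stock=64 > 5
  After event 8: stock=42 > 5
  After event 9: stock=50 > 5
  After event 10: stock=44 > 5
  After event 11: stock=54 > 5
  After event 12: stock=74 > 5
  After event 13: stock=60 > 5
Alert events: []. Count = 0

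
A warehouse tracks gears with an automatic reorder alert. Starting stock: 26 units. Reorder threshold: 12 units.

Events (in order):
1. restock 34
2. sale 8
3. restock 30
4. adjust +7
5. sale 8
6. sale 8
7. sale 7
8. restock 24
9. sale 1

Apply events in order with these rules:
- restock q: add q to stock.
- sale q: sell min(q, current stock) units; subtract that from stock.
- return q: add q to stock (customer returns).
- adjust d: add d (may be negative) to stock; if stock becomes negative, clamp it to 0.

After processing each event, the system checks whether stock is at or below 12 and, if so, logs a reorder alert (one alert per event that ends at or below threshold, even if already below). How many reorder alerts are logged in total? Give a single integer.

Answer: 0

Derivation:
Processing events:
Start: stock = 26
  Event 1 (restock 34): 26 + 34 = 60
  Event 2 (sale 8): sell min(8,60)=8. stock: 60 - 8 = 52. total_sold = 8
  Event 3 (restock 30): 52 + 30 = 82
  Event 4 (adjust +7): 82 + 7 = 89
  Event 5 (sale 8): sell min(8,89)=8. stock: 89 - 8 = 81. total_sold = 16
  Event 6 (sale 8): sell min(8,81)=8. stock: 81 - 8 = 73. total_sold = 24
  Event 7 (sale 7): sell min(7,73)=7. stock: 73 - 7 = 66. total_sold = 31
  Event 8 (restock 24): 66 + 24 = 90
  Event 9 (sale 1): sell min(1,90)=1. stock: 90 - 1 = 89. total_sold = 32
Final: stock = 89, total_sold = 32

Checking against threshold 12:
  After event 1: stock=60 > 12
  After event 2: stock=52 > 12
  After event 3: stock=82 > 12
  After event 4: stock=89 > 12
  After event 5: stock=81 > 12
  After event 6: stock=73 > 12
  After event 7: stock=66 > 12
  After event 8: stock=90 > 12
  After event 9: stock=89 > 12
Alert events: []. Count = 0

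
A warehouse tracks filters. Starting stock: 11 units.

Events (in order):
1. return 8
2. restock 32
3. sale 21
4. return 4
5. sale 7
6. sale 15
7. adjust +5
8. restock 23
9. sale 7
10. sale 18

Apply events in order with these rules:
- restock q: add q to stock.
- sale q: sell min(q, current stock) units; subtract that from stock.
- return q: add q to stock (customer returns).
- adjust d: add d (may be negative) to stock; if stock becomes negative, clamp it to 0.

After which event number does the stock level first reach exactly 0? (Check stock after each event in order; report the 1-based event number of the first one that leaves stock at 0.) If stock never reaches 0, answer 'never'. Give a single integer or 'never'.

Answer: never

Derivation:
Processing events:
Start: stock = 11
  Event 1 (return 8): 11 + 8 = 19
  Event 2 (restock 32): 19 + 32 = 51
  Event 3 (sale 21): sell min(21,51)=21. stock: 51 - 21 = 30. total_sold = 21
  Event 4 (return 4): 30 + 4 = 34
  Event 5 (sale 7): sell min(7,34)=7. stock: 34 - 7 = 27. total_sold = 28
  Event 6 (sale 15): sell min(15,27)=15. stock: 27 - 15 = 12. total_sold = 43
  Event 7 (adjust +5): 12 + 5 = 17
  Event 8 (restock 23): 17 + 23 = 40
  Event 9 (sale 7): sell min(7,40)=7. stock: 40 - 7 = 33. total_sold = 50
  Event 10 (sale 18): sell min(18,33)=18. stock: 33 - 18 = 15. total_sold = 68
Final: stock = 15, total_sold = 68

Stock never reaches 0.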